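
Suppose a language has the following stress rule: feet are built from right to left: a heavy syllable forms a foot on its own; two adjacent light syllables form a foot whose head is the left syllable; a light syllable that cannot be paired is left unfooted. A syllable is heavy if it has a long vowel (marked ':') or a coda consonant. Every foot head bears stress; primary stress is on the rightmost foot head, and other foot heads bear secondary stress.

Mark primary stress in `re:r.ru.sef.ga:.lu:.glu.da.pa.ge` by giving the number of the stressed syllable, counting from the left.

8

Weights: 1 re:r H, 2 ru L, 3 sef H, 4 ga: H, 5 lu: H, 6 glu L, 7 da L, 8 pa L, 9 ge L.
Parse right to left (heavy = foot alone; LL = one foot; stranded L unfooted): (ˈre:r) ru (ˈsef) (ˈga:) (ˈlu:) (ˈglu.da) (ˈpa.ge).
Foot heads: 1, 3, 4, 5, 6, 8.
Primary stress on the rightmost head = syllable 8.
Primary stress: syllable 8 → re:r.ru.sef.ga:.lu:.glu.da.ˈpa.ge.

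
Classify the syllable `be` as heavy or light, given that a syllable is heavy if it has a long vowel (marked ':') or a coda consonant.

`be`: short vowel, open (no coda). Short vowel, open → light.

light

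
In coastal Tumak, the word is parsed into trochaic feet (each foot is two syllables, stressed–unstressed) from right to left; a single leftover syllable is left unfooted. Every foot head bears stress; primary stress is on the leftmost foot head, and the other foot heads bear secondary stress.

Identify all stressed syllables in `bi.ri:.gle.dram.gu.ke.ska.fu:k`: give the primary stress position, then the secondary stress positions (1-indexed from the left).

Parse right to left into trochaic (ˈσσ) feet: (ˈbi.ri:) (ˈgle.dram) (ˈgu.ke) (ˈska.fu:k).
Foot heads (stressed positions): 1, 3, 5, 7.
End Rule Leftmost: primary stress on the leftmost head = syllable 1.
Secondary stress on 3, 5, 7: ˈbi.ri:.ˌgle.dram.ˌgu.ke.ˌska.fu:k.

primary 1, secondary 3, 5, 7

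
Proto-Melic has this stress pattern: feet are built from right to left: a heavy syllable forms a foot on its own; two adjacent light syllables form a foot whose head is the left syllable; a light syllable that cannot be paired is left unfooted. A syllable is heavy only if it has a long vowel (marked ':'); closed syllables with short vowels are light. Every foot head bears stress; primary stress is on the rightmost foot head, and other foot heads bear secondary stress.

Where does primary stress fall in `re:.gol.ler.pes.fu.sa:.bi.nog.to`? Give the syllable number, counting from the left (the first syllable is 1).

Weights: 1 re: H, 2 gol L, 3 ler L, 4 pes L, 5 fu L, 6 sa: H, 7 bi L, 8 nog L, 9 to L.
Parse right to left (heavy = foot alone; LL = one foot; stranded L unfooted): (ˈre:) (ˈgol.ler) (ˈpes.fu) (ˈsa:) bi (ˈnog.to).
Foot heads: 1, 2, 4, 6, 8.
Primary stress on the rightmost head = syllable 8.
Primary stress: syllable 8 → re:.gol.ler.pes.fu.sa:.bi.ˈnog.to.

8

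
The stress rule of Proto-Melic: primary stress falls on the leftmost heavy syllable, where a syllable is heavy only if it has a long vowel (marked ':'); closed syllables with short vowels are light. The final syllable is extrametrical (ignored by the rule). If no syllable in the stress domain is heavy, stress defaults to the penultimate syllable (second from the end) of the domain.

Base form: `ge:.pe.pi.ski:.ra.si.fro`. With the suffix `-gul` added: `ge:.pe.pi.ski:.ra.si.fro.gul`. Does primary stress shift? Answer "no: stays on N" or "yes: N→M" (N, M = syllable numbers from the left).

no: stays on 1

Base `ge:.pe.pi.ski:.ra.si.fro` (7 syllables):
  The final syllable (7, fro) is extrametrical; the stress domain is syllables 1–6.
  Weights: 1 ge: H, 2 pe L, 3 pi L, 4 ski: H, 5 ra L, 6 si L.
  Heavy syllables in the domain: 1, 4. The leftmost is syllable 1 (ge:).
  → primary stress on syllable 1.
Suffixed `ge:.pe.pi.ski:.ra.si.fro.gul` (8 syllables):
  The final syllable (8, gul) is extrametrical; the stress domain is syllables 1–7.
  Weights: 1 ge: H, 2 pe L, 3 pi L, 4 ski: H, 5 ra L, 6 si L, 7 fro L.
  Heavy syllables in the domain: 1, 4. The leftmost is syllable 1 (ge:).
  → primary stress on syllable 1.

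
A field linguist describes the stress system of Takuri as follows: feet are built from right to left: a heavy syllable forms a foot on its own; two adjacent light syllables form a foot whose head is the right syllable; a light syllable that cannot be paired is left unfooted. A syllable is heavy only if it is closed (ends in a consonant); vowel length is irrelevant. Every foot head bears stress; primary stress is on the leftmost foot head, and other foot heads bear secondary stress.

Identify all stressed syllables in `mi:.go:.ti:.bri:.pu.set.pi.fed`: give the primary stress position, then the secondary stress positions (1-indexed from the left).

Weights: 1 mi: L, 2 go: L, 3 ti: L, 4 bri: L, 5 pu L, 6 set H, 7 pi L, 8 fed H.
Parse right to left (heavy = foot alone; LL = one foot; stranded L unfooted): mi: (go:.ˈti:) (bri:.ˈpu) (ˈset) pi (ˈfed).
Foot heads: 3, 5, 6, 8.
Primary stress on the leftmost head = syllable 3.
Secondary stress on 5, 6, 8: mi:.go:.ˈti:.bri:.ˌpu.ˌset.pi.ˌfed.

primary 3, secondary 5, 6, 8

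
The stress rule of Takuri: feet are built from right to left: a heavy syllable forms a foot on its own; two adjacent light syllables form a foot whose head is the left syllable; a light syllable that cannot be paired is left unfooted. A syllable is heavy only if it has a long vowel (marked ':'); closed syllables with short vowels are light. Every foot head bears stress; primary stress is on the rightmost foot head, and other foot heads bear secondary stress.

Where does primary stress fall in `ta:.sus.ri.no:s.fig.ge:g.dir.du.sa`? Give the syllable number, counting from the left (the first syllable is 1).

Weights: 1 ta: H, 2 sus L, 3 ri L, 4 no:s H, 5 fig L, 6 ge:g H, 7 dir L, 8 du L, 9 sa L.
Parse right to left (heavy = foot alone; LL = one foot; stranded L unfooted): (ˈta:) (ˈsus.ri) (ˈno:s) fig (ˈge:g) dir (ˈdu.sa).
Foot heads: 1, 2, 4, 6, 8.
Primary stress on the rightmost head = syllable 8.
Primary stress: syllable 8 → ta:.sus.ri.no:s.fig.ge:g.dir.ˈdu.sa.

8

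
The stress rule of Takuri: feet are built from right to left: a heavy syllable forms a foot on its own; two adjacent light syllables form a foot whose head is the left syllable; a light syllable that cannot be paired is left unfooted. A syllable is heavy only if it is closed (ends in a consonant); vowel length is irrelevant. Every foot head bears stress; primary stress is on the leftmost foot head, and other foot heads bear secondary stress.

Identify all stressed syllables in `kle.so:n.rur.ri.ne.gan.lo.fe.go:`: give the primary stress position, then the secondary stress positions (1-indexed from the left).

Weights: 1 kle L, 2 so:n H, 3 rur H, 4 ri L, 5 ne L, 6 gan H, 7 lo L, 8 fe L, 9 go: L.
Parse right to left (heavy = foot alone; LL = one foot; stranded L unfooted): kle (ˈso:n) (ˈrur) (ˈri.ne) (ˈgan) lo (ˈfe.go:).
Foot heads: 2, 3, 4, 6, 8.
Primary stress on the leftmost head = syllable 2.
Secondary stress on 3, 4, 6, 8: kle.ˈso:n.ˌrur.ˌri.ne.ˌgan.lo.ˌfe.go:.

primary 2, secondary 3, 4, 6, 8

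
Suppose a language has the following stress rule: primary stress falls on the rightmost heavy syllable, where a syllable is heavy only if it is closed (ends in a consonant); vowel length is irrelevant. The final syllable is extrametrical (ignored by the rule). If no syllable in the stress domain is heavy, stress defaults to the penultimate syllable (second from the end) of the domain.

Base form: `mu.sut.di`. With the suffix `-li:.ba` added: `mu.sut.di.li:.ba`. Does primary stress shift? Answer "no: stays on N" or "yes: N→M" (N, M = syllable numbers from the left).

no: stays on 2

Base `mu.sut.di` (3 syllables):
  The final syllable (3, di) is extrametrical; the stress domain is syllables 1–2.
  Weights: 1 mu L, 2 sut H.
  Heavy syllables in the domain: 2. The rightmost is syllable 2 (sut).
  → primary stress on syllable 2.
Suffixed `mu.sut.di.li:.ba` (5 syllables):
  The final syllable (5, ba) is extrametrical; the stress domain is syllables 1–4.
  Weights: 1 mu L, 2 sut H, 3 di L, 4 li: L.
  Heavy syllables in the domain: 2. The rightmost is syllable 2 (sut).
  → primary stress on syllable 2.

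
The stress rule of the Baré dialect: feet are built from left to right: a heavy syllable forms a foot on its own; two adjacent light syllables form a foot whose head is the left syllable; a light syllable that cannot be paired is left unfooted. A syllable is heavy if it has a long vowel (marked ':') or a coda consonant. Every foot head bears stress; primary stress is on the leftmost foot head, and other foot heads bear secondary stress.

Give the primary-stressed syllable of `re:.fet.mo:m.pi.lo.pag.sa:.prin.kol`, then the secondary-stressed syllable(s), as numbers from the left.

primary 1, secondary 2, 3, 4, 6, 7, 8, 9

Weights: 1 re: H, 2 fet H, 3 mo:m H, 4 pi L, 5 lo L, 6 pag H, 7 sa: H, 8 prin H, 9 kol H.
Parse left to right (heavy = foot alone; LL = one foot; stranded L unfooted): (ˈre:) (ˈfet) (ˈmo:m) (ˈpi.lo) (ˈpag) (ˈsa:) (ˈprin) (ˈkol).
Foot heads: 1, 2, 3, 4, 6, 7, 8, 9.
Primary stress on the leftmost head = syllable 1.
Secondary stress on 2, 3, 4, 6, 7, 8, 9: ˈre:.ˌfet.ˌmo:m.ˌpi.lo.ˌpag.ˌsa:.ˌprin.ˌkol.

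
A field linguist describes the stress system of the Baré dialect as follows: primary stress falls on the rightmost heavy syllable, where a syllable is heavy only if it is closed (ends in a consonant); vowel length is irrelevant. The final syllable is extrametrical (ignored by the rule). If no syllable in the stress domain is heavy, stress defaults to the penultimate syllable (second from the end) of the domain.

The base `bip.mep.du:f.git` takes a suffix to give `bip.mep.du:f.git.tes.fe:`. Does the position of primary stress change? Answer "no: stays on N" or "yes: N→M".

Base `bip.mep.du:f.git` (4 syllables):
  The final syllable (4, git) is extrametrical; the stress domain is syllables 1–3.
  Weights: 1 bip H, 2 mep H, 3 du:f H.
  Heavy syllables in the domain: 1, 2, 3. The rightmost is syllable 3 (du:f).
  → primary stress on syllable 3.
Suffixed `bip.mep.du:f.git.tes.fe:` (6 syllables):
  The final syllable (6, fe:) is extrametrical; the stress domain is syllables 1–5.
  Weights: 1 bip H, 2 mep H, 3 du:f H, 4 git H, 5 tes H.
  Heavy syllables in the domain: 1, 2, 3, 4, 5. The rightmost is syllable 5 (tes).
  → primary stress on syllable 5.

yes: 3→5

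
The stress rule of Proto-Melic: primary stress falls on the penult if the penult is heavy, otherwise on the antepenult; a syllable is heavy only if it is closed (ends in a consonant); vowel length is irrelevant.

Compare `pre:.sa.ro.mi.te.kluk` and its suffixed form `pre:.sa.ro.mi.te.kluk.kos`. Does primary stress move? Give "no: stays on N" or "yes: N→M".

yes: 4→6

Base `pre:.sa.ro.mi.te.kluk` (6 syllables):
  Weights: 4 mi L, 5 te L, 6 kluk H.
  The penult (syllable 5, te) is light, so stress falls on the antepenult (syllable 4, mi).
  → primary stress on syllable 4.
Suffixed `pre:.sa.ro.mi.te.kluk.kos` (7 syllables):
  Weights: 5 te L, 6 kluk H, 7 kos H.
  The penult (syllable 6, kluk) is heavy, so it takes stress.
  → primary stress on syllable 6.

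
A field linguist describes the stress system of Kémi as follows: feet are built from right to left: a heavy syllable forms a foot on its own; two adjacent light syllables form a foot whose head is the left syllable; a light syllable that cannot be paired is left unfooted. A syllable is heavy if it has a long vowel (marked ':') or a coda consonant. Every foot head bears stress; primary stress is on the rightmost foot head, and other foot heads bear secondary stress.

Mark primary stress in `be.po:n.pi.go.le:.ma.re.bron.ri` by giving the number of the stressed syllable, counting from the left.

Weights: 1 be L, 2 po:n H, 3 pi L, 4 go L, 5 le: H, 6 ma L, 7 re L, 8 bron H, 9 ri L.
Parse right to left (heavy = foot alone; LL = one foot; stranded L unfooted): be (ˈpo:n) (ˈpi.go) (ˈle:) (ˈma.re) (ˈbron) ri.
Foot heads: 2, 3, 5, 6, 8.
Primary stress on the rightmost head = syllable 8.
Primary stress: syllable 8 → be.po:n.pi.go.le:.ma.re.ˈbron.ri.

8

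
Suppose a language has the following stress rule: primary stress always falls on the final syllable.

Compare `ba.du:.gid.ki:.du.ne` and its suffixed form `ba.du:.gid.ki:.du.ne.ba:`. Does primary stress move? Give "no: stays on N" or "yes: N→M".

yes: 6→7

Base `ba.du:.gid.ki:.du.ne` (6 syllables):
  The word has 6 syllables; the final syllable is syllable 6 (ne).
  → primary stress on syllable 6.
Suffixed `ba.du:.gid.ki:.du.ne.ba:` (7 syllables):
  The word has 7 syllables; the final syllable is syllable 7 (ba:).
  → primary stress on syllable 7.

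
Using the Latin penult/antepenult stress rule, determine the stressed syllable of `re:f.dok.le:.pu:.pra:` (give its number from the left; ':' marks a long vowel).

Classical Latin: stress the penult if heavy (long vowel or closed), else the antepenult.
Weights: 3 le: H, 4 pu: H, 5 pra: H.
The penult (syllable 4, pu:) is heavy, so it takes stress.
Stress on syllable 4: re:f.dok.le:.ˈpu:.pra:.

4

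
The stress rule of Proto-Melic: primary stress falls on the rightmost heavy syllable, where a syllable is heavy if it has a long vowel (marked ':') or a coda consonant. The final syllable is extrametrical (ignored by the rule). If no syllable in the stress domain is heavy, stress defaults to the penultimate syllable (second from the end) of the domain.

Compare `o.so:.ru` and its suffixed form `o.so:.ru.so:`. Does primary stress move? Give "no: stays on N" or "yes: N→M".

no: stays on 2

Base `o.so:.ru` (3 syllables):
  The final syllable (3, ru) is extrametrical; the stress domain is syllables 1–2.
  Weights: 1 o L, 2 so: H.
  Heavy syllables in the domain: 2. The rightmost is syllable 2 (so:).
  → primary stress on syllable 2.
Suffixed `o.so:.ru.so:` (4 syllables):
  The final syllable (4, so:) is extrametrical; the stress domain is syllables 1–3.
  Weights: 1 o L, 2 so: H, 3 ru L.
  Heavy syllables in the domain: 2. The rightmost is syllable 2 (so:).
  → primary stress on syllable 2.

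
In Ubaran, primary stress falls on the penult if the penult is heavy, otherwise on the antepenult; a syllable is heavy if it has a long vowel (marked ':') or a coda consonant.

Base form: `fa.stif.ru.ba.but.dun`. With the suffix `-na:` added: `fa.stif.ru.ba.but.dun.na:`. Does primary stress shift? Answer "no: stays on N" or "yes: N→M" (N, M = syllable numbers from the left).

Base `fa.stif.ru.ba.but.dun` (6 syllables):
  Weights: 4 ba L, 5 but H, 6 dun H.
  The penult (syllable 5, but) is heavy, so it takes stress.
  → primary stress on syllable 5.
Suffixed `fa.stif.ru.ba.but.dun.na:` (7 syllables):
  Weights: 5 but H, 6 dun H, 7 na: H.
  The penult (syllable 6, dun) is heavy, so it takes stress.
  → primary stress on syllable 6.

yes: 5→6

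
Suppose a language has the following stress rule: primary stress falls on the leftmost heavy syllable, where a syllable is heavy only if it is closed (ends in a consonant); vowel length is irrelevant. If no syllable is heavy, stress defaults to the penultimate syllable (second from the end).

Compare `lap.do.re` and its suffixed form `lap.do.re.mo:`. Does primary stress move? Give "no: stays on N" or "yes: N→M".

Base `lap.do.re` (3 syllables):
  Weights: 1 lap H, 2 do L, 3 re L.
  Heavy syllables in the domain: 1. The leftmost is syllable 1 (lap).
  → primary stress on syllable 1.
Suffixed `lap.do.re.mo:` (4 syllables):
  Weights: 1 lap H, 2 do L, 3 re L, 4 mo: L.
  Heavy syllables in the domain: 1. The leftmost is syllable 1 (lap).
  → primary stress on syllable 1.

no: stays on 1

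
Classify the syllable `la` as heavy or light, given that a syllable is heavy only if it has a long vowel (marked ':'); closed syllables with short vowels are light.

`la`: short vowel, open (no coda). Short vowel → light.

light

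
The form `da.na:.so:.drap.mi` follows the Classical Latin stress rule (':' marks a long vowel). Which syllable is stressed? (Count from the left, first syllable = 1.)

4

Classical Latin: stress the penult if heavy (long vowel or closed), else the antepenult.
Weights: 3 so: H, 4 drap H, 5 mi L.
The penult (syllable 4, drap) is heavy, so it takes stress.
Stress on syllable 4: da.na:.so:.ˈdrap.mi.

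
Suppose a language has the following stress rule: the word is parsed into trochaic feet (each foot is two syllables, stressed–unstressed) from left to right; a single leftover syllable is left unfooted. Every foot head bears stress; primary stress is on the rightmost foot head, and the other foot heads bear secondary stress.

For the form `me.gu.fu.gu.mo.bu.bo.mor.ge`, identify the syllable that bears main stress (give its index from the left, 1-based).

Parse left to right into trochaic (ˈσσ) feet: (ˈme.gu) (ˈfu.gu) (ˈmo.bu) (ˈbo.mor) ge. Syllable 9 is left unfooted.
Foot heads (stressed positions): 1, 3, 5, 7.
End Rule Rightmost: primary stress on the rightmost head = syllable 7.
Primary stress: syllable 7 → me.gu.fu.gu.mo.bu.ˈbo.mor.ge.

7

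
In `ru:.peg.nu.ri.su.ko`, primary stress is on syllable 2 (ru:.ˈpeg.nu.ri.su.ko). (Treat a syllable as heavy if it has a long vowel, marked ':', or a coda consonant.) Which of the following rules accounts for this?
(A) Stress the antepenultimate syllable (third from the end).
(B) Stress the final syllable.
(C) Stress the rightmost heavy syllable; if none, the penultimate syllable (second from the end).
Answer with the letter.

C

Rule A → syllable 4 (observed: 2).
Rule B → syllable 6 (observed: 2).
Rule C → syllable 2 ✓.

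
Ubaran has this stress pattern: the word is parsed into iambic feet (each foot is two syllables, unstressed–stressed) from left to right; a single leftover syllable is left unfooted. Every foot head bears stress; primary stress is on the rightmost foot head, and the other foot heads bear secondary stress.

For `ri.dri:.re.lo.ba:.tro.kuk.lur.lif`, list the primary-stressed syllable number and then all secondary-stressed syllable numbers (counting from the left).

Parse left to right into iambic (σˈσ) feet: (ri.ˈdri:) (re.ˈlo) (ba:.ˈtro) (kuk.ˈlur) lif. Syllable 9 is left unfooted.
Foot heads (stressed positions): 2, 4, 6, 8.
End Rule Rightmost: primary stress on the rightmost head = syllable 8.
Secondary stress on 2, 4, 6: ri.ˌdri:.re.ˌlo.ba:.ˌtro.kuk.ˈlur.lif.

primary 8, secondary 2, 4, 6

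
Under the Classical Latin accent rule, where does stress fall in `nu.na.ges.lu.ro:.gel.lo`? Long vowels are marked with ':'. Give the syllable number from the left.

6

Classical Latin: stress the penult if heavy (long vowel or closed), else the antepenult.
Weights: 5 ro: H, 6 gel H, 7 lo L.
The penult (syllable 6, gel) is heavy, so it takes stress.
Stress on syllable 6: nu.na.ges.lu.ro:.ˈgel.lo.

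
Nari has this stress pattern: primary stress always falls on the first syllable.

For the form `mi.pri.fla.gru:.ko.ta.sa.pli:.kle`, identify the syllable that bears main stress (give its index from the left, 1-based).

1

The word has 9 syllables; the first syllable is syllable 1 (mi).
Primary stress: syllable 1 → ˈmi.pri.fla.gru:.ko.ta.sa.pli:.kle.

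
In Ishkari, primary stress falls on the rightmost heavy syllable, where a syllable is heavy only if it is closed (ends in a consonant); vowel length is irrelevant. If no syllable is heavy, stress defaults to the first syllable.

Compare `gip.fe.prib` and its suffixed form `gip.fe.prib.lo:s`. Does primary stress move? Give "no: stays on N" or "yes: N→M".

yes: 3→4

Base `gip.fe.prib` (3 syllables):
  Weights: 1 gip H, 2 fe L, 3 prib H.
  Heavy syllables in the domain: 1, 3. The rightmost is syllable 3 (prib).
  → primary stress on syllable 3.
Suffixed `gip.fe.prib.lo:s` (4 syllables):
  Weights: 1 gip H, 2 fe L, 3 prib H, 4 lo:s H.
  Heavy syllables in the domain: 1, 3, 4. The rightmost is syllable 4 (lo:s).
  → primary stress on syllable 4.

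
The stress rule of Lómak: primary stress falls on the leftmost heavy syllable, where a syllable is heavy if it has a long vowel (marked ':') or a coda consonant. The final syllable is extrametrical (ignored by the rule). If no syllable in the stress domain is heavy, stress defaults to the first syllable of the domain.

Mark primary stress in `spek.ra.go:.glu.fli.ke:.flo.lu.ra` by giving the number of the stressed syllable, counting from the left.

The final syllable (9, ra) is extrametrical; the stress domain is syllables 1–8.
Weights: 1 spek H, 2 ra L, 3 go: H, 4 glu L, 5 fli L, 6 ke: H, 7 flo L, 8 lu L.
Heavy syllables in the domain: 1, 3, 6. The leftmost is syllable 1 (spek).
Primary stress: syllable 1 → ˈspek.ra.go:.glu.fli.ke:.flo.lu.ra.

1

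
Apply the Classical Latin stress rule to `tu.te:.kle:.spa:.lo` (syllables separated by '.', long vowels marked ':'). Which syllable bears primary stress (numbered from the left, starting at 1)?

4

Classical Latin: stress the penult if heavy (long vowel or closed), else the antepenult.
Weights: 3 kle: H, 4 spa: H, 5 lo L.
The penult (syllable 4, spa:) is heavy, so it takes stress.
Stress on syllable 4: tu.te:.kle:.ˈspa:.lo.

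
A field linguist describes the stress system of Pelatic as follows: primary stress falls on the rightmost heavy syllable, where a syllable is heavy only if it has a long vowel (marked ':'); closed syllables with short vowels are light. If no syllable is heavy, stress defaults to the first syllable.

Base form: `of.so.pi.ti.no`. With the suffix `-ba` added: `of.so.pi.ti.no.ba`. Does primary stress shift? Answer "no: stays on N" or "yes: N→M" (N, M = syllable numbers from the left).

no: stays on 1

Base `of.so.pi.ti.no` (5 syllables):
  Weights: 1 of L, 2 so L, 3 pi L, 4 ti L, 5 no L.
  No heavy syllable in the domain; default to the first syllable = syllable 1.
  → primary stress on syllable 1.
Suffixed `of.so.pi.ti.no.ba` (6 syllables):
  Weights: 1 of L, 2 so L, 3 pi L, 4 ti L, 5 no L, 6 ba L.
  No heavy syllable in the domain; default to the first syllable = syllable 1.
  → primary stress on syllable 1.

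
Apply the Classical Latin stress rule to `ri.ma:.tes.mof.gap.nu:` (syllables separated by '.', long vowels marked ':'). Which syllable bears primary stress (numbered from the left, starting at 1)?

5

Classical Latin: stress the penult if heavy (long vowel or closed), else the antepenult.
Weights: 4 mof H, 5 gap H, 6 nu: H.
The penult (syllable 5, gap) is heavy, so it takes stress.
Stress on syllable 5: ri.ma:.tes.mof.ˈgap.nu:.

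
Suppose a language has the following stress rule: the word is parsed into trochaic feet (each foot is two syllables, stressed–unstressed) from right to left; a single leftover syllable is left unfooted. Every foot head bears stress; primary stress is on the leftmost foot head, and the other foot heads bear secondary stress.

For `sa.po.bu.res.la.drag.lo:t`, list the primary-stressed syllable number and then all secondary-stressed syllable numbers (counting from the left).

primary 2, secondary 4, 6

Parse right to left into trochaic (ˈσσ) feet: sa (ˈpo.bu) (ˈres.la) (ˈdrag.lo:t). Syllable 1 is left unfooted.
Foot heads (stressed positions): 2, 4, 6.
End Rule Leftmost: primary stress on the leftmost head = syllable 2.
Secondary stress on 4, 6: sa.ˈpo.bu.ˌres.la.ˌdrag.lo:t.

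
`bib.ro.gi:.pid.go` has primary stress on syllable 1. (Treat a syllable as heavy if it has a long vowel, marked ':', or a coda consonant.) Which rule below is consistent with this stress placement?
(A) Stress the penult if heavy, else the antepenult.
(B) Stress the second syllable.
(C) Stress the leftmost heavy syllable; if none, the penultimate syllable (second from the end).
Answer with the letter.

C

Rule A → syllable 4 (observed: 1).
Rule B → syllable 2 (observed: 1).
Rule C → syllable 1 ✓.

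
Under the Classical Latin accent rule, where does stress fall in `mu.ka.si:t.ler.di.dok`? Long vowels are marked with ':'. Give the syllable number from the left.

4

Classical Latin: stress the penult if heavy (long vowel or closed), else the antepenult.
Weights: 4 ler H, 5 di L, 6 dok H.
The penult (syllable 5, di) is light, so stress falls on the antepenult (syllable 4, ler).
Stress on syllable 4: mu.ka.si:t.ˈler.di.dok.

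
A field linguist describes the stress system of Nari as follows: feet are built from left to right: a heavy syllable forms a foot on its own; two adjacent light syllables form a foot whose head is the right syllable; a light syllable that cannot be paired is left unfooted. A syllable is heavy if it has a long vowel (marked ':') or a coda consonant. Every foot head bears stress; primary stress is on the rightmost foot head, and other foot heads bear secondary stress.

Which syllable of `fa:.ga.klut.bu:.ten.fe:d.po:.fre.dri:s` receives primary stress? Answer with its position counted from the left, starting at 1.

9

Weights: 1 fa: H, 2 ga L, 3 klut H, 4 bu: H, 5 ten H, 6 fe:d H, 7 po: H, 8 fre L, 9 dri:s H.
Parse left to right (heavy = foot alone; LL = one foot; stranded L unfooted): (ˈfa:) ga (ˈklut) (ˈbu:) (ˈten) (ˈfe:d) (ˈpo:) fre (ˈdri:s).
Foot heads: 1, 3, 4, 5, 6, 7, 9.
Primary stress on the rightmost head = syllable 9.
Primary stress: syllable 9 → fa:.ga.klut.bu:.ten.fe:d.po:.fre.ˈdri:s.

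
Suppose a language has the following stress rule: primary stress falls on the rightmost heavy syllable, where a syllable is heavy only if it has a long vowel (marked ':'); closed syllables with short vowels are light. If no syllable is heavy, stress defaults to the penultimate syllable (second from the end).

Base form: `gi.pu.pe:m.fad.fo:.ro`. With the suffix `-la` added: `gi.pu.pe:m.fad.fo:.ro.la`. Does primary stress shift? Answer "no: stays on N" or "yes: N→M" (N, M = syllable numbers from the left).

Base `gi.pu.pe:m.fad.fo:.ro` (6 syllables):
  Weights: 1 gi L, 2 pu L, 3 pe:m H, 4 fad L, 5 fo: H, 6 ro L.
  Heavy syllables in the domain: 3, 5. The rightmost is syllable 5 (fo:).
  → primary stress on syllable 5.
Suffixed `gi.pu.pe:m.fad.fo:.ro.la` (7 syllables):
  Weights: 1 gi L, 2 pu L, 3 pe:m H, 4 fad L, 5 fo: H, 6 ro L, 7 la L.
  Heavy syllables in the domain: 3, 5. The rightmost is syllable 5 (fo:).
  → primary stress on syllable 5.

no: stays on 5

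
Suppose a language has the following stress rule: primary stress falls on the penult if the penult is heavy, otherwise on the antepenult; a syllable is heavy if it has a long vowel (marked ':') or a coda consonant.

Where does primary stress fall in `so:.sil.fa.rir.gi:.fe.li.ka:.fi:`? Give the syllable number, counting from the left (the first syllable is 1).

8

Weights: 7 li L, 8 ka: H, 9 fi: H.
The penult (syllable 8, ka:) is heavy, so it takes stress.
Primary stress: syllable 8 → so:.sil.fa.rir.gi:.fe.li.ˈka:.fi:.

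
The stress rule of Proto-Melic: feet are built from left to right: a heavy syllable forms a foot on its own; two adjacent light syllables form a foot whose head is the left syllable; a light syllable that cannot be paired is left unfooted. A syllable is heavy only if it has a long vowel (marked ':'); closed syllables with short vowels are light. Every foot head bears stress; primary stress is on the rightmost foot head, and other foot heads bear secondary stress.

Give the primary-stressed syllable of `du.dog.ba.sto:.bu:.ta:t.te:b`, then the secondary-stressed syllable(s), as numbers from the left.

Weights: 1 du L, 2 dog L, 3 ba L, 4 sto: H, 5 bu: H, 6 ta:t H, 7 te:b H.
Parse left to right (heavy = foot alone; LL = one foot; stranded L unfooted): (ˈdu.dog) ba (ˈsto:) (ˈbu:) (ˈta:t) (ˈte:b).
Foot heads: 1, 4, 5, 6, 7.
Primary stress on the rightmost head = syllable 7.
Secondary stress on 1, 4, 5, 6: ˌdu.dog.ba.ˌsto:.ˌbu:.ˌta:t.ˈte:b.

primary 7, secondary 1, 4, 5, 6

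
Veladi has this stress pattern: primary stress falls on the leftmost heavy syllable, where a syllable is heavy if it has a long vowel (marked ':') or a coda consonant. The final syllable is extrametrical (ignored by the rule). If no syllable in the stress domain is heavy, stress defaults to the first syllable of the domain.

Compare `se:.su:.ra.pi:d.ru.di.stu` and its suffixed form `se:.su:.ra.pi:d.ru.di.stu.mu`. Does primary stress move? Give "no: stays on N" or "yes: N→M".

Base `se:.su:.ra.pi:d.ru.di.stu` (7 syllables):
  The final syllable (7, stu) is extrametrical; the stress domain is syllables 1–6.
  Weights: 1 se: H, 2 su: H, 3 ra L, 4 pi:d H, 5 ru L, 6 di L.
  Heavy syllables in the domain: 1, 2, 4. The leftmost is syllable 1 (se:).
  → primary stress on syllable 1.
Suffixed `se:.su:.ra.pi:d.ru.di.stu.mu` (8 syllables):
  The final syllable (8, mu) is extrametrical; the stress domain is syllables 1–7.
  Weights: 1 se: H, 2 su: H, 3 ra L, 4 pi:d H, 5 ru L, 6 di L, 7 stu L.
  Heavy syllables in the domain: 1, 2, 4. The leftmost is syllable 1 (se:).
  → primary stress on syllable 1.

no: stays on 1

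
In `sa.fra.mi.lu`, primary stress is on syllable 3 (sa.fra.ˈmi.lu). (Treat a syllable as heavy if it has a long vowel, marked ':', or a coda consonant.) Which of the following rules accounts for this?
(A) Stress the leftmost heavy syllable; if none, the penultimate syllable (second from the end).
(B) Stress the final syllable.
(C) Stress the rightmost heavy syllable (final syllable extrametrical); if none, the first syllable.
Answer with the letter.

Rule A → syllable 3 ✓.
Rule B → syllable 4 (observed: 3).
Rule C → syllable 1 (observed: 3).

A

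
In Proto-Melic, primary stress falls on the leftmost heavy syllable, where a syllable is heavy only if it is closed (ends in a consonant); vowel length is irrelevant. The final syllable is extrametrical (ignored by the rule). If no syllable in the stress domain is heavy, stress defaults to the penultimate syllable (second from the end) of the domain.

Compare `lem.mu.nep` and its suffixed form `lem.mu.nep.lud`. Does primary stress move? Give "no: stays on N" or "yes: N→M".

Base `lem.mu.nep` (3 syllables):
  The final syllable (3, nep) is extrametrical; the stress domain is syllables 1–2.
  Weights: 1 lem H, 2 mu L.
  Heavy syllables in the domain: 1. The leftmost is syllable 1 (lem).
  → primary stress on syllable 1.
Suffixed `lem.mu.nep.lud` (4 syllables):
  The final syllable (4, lud) is extrametrical; the stress domain is syllables 1–3.
  Weights: 1 lem H, 2 mu L, 3 nep H.
  Heavy syllables in the domain: 1, 3. The leftmost is syllable 1 (lem).
  → primary stress on syllable 1.

no: stays on 1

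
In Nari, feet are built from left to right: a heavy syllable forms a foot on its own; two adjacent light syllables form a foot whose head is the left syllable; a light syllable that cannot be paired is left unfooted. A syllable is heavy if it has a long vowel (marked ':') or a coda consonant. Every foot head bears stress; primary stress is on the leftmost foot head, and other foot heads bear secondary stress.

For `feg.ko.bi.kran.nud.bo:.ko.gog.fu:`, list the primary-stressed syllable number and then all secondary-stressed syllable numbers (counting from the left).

Weights: 1 feg H, 2 ko L, 3 bi L, 4 kran H, 5 nud H, 6 bo: H, 7 ko L, 8 gog H, 9 fu: H.
Parse left to right (heavy = foot alone; LL = one foot; stranded L unfooted): (ˈfeg) (ˈko.bi) (ˈkran) (ˈnud) (ˈbo:) ko (ˈgog) (ˈfu:).
Foot heads: 1, 2, 4, 5, 6, 8, 9.
Primary stress on the leftmost head = syllable 1.
Secondary stress on 2, 4, 5, 6, 8, 9: ˈfeg.ˌko.bi.ˌkran.ˌnud.ˌbo:.ko.ˌgog.ˌfu:.

primary 1, secondary 2, 4, 5, 6, 8, 9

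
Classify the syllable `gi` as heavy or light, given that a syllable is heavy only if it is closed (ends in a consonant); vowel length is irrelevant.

light

`gi`: short vowel, open (no coda). Open (no coda) → light.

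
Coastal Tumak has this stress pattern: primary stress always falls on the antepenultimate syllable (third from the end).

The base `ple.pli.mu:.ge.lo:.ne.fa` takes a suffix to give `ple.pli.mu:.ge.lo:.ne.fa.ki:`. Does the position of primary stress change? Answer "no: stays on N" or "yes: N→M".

Base `ple.pli.mu:.ge.lo:.ne.fa` (7 syllables):
  The word has 7 syllables; the antepenultimate syllable (third from the end) is syllable 5 (lo:).
  → primary stress on syllable 5.
Suffixed `ple.pli.mu:.ge.lo:.ne.fa.ki:` (8 syllables):
  The word has 8 syllables; the antepenultimate syllable (third from the end) is syllable 6 (ne).
  → primary stress on syllable 6.

yes: 5→6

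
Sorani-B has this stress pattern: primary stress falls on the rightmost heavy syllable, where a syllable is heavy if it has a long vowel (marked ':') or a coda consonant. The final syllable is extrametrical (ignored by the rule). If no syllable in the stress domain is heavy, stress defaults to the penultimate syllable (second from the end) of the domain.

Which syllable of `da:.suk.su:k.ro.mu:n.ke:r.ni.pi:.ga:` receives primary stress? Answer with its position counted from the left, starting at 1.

The final syllable (9, ga:) is extrametrical; the stress domain is syllables 1–8.
Weights: 1 da: H, 2 suk H, 3 su:k H, 4 ro L, 5 mu:n H, 6 ke:r H, 7 ni L, 8 pi: H.
Heavy syllables in the domain: 1, 2, 3, 5, 6, 8. The rightmost is syllable 8 (pi:).
Primary stress: syllable 8 → da:.suk.su:k.ro.mu:n.ke:r.ni.ˈpi:.ga:.

8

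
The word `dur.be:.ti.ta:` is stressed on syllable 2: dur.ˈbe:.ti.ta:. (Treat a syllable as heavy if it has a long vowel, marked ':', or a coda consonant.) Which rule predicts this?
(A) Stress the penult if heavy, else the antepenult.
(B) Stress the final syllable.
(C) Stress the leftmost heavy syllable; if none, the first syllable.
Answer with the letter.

Rule A → syllable 2 ✓.
Rule B → syllable 4 (observed: 2).
Rule C → syllable 1 (observed: 2).

A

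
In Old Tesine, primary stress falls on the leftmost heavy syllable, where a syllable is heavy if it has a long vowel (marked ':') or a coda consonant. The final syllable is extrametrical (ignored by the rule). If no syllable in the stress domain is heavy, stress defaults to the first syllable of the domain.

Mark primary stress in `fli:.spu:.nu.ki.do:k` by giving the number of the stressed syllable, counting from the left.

The final syllable (5, do:k) is extrametrical; the stress domain is syllables 1–4.
Weights: 1 fli: H, 2 spu: H, 3 nu L, 4 ki L.
Heavy syllables in the domain: 1, 2. The leftmost is syllable 1 (fli:).
Primary stress: syllable 1 → ˈfli:.spu:.nu.ki.do:k.

1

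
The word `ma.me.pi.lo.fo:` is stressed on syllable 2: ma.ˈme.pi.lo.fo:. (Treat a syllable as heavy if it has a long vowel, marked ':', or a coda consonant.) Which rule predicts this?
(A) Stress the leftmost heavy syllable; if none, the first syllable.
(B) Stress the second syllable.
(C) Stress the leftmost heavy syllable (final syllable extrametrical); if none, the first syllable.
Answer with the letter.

Rule A → syllable 5 (observed: 2).
Rule B → syllable 2 ✓.
Rule C → syllable 1 (observed: 2).

B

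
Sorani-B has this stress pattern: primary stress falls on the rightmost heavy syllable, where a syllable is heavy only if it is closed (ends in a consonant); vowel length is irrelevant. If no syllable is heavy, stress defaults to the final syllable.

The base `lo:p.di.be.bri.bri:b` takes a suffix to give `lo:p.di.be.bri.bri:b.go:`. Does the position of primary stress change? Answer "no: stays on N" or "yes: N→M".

no: stays on 5

Base `lo:p.di.be.bri.bri:b` (5 syllables):
  Weights: 1 lo:p H, 2 di L, 3 be L, 4 bri L, 5 bri:b H.
  Heavy syllables in the domain: 1, 5. The rightmost is syllable 5 (bri:b).
  → primary stress on syllable 5.
Suffixed `lo:p.di.be.bri.bri:b.go:` (6 syllables):
  Weights: 1 lo:p H, 2 di L, 3 be L, 4 bri L, 5 bri:b H, 6 go: L.
  Heavy syllables in the domain: 1, 5. The rightmost is syllable 5 (bri:b).
  → primary stress on syllable 5.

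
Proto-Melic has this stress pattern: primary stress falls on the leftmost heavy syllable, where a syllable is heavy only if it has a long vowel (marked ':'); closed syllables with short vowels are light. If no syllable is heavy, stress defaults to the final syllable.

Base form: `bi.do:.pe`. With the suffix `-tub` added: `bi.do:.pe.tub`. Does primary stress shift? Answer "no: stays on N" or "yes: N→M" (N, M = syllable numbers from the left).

no: stays on 2

Base `bi.do:.pe` (3 syllables):
  Weights: 1 bi L, 2 do: H, 3 pe L.
  Heavy syllables in the domain: 2. The leftmost is syllable 2 (do:).
  → primary stress on syllable 2.
Suffixed `bi.do:.pe.tub` (4 syllables):
  Weights: 1 bi L, 2 do: H, 3 pe L, 4 tub L.
  Heavy syllables in the domain: 2. The leftmost is syllable 2 (do:).
  → primary stress on syllable 2.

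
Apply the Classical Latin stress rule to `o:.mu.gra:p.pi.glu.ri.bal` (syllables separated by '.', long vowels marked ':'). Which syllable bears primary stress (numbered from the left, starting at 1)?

5

Classical Latin: stress the penult if heavy (long vowel or closed), else the antepenult.
Weights: 5 glu L, 6 ri L, 7 bal H.
The penult (syllable 6, ri) is light, so stress falls on the antepenult (syllable 5, glu).
Stress on syllable 5: o:.mu.gra:p.pi.ˈglu.ri.bal.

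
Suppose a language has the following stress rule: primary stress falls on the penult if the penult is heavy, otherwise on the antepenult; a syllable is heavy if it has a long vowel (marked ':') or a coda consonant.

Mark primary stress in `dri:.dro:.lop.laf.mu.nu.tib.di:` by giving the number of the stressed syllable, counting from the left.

Weights: 6 nu L, 7 tib H, 8 di: H.
The penult (syllable 7, tib) is heavy, so it takes stress.
Primary stress: syllable 7 → dri:.dro:.lop.laf.mu.nu.ˈtib.di:.

7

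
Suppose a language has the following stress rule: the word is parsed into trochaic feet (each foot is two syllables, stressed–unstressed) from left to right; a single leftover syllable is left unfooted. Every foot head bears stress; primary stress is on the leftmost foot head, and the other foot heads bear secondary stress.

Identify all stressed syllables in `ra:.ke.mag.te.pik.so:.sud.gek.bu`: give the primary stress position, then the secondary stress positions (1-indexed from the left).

primary 1, secondary 3, 5, 7

Parse left to right into trochaic (ˈσσ) feet: (ˈra:.ke) (ˈmag.te) (ˈpik.so:) (ˈsud.gek) bu. Syllable 9 is left unfooted.
Foot heads (stressed positions): 1, 3, 5, 7.
End Rule Leftmost: primary stress on the leftmost head = syllable 1.
Secondary stress on 3, 5, 7: ˈra:.ke.ˌmag.te.ˌpik.so:.ˌsud.gek.bu.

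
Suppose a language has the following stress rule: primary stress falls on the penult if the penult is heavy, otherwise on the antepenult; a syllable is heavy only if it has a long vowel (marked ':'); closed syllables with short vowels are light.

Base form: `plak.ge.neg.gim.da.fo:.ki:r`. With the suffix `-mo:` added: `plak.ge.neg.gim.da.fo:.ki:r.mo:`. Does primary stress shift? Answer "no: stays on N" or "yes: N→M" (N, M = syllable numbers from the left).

Base `plak.ge.neg.gim.da.fo:.ki:r` (7 syllables):
  Weights: 5 da L, 6 fo: H, 7 ki:r H.
  The penult (syllable 6, fo:) is heavy, so it takes stress.
  → primary stress on syllable 6.
Suffixed `plak.ge.neg.gim.da.fo:.ki:r.mo:` (8 syllables):
  Weights: 6 fo: H, 7 ki:r H, 8 mo: H.
  The penult (syllable 7, ki:r) is heavy, so it takes stress.
  → primary stress on syllable 7.

yes: 6→7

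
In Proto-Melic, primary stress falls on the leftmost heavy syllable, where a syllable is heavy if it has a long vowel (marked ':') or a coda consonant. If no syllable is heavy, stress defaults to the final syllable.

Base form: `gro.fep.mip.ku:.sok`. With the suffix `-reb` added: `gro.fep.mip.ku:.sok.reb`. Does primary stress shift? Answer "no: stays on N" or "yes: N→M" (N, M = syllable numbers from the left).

no: stays on 2

Base `gro.fep.mip.ku:.sok` (5 syllables):
  Weights: 1 gro L, 2 fep H, 3 mip H, 4 ku: H, 5 sok H.
  Heavy syllables in the domain: 2, 3, 4, 5. The leftmost is syllable 2 (fep).
  → primary stress on syllable 2.
Suffixed `gro.fep.mip.ku:.sok.reb` (6 syllables):
  Weights: 1 gro L, 2 fep H, 3 mip H, 4 ku: H, 5 sok H, 6 reb H.
  Heavy syllables in the domain: 2, 3, 4, 5, 6. The leftmost is syllable 2 (fep).
  → primary stress on syllable 2.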